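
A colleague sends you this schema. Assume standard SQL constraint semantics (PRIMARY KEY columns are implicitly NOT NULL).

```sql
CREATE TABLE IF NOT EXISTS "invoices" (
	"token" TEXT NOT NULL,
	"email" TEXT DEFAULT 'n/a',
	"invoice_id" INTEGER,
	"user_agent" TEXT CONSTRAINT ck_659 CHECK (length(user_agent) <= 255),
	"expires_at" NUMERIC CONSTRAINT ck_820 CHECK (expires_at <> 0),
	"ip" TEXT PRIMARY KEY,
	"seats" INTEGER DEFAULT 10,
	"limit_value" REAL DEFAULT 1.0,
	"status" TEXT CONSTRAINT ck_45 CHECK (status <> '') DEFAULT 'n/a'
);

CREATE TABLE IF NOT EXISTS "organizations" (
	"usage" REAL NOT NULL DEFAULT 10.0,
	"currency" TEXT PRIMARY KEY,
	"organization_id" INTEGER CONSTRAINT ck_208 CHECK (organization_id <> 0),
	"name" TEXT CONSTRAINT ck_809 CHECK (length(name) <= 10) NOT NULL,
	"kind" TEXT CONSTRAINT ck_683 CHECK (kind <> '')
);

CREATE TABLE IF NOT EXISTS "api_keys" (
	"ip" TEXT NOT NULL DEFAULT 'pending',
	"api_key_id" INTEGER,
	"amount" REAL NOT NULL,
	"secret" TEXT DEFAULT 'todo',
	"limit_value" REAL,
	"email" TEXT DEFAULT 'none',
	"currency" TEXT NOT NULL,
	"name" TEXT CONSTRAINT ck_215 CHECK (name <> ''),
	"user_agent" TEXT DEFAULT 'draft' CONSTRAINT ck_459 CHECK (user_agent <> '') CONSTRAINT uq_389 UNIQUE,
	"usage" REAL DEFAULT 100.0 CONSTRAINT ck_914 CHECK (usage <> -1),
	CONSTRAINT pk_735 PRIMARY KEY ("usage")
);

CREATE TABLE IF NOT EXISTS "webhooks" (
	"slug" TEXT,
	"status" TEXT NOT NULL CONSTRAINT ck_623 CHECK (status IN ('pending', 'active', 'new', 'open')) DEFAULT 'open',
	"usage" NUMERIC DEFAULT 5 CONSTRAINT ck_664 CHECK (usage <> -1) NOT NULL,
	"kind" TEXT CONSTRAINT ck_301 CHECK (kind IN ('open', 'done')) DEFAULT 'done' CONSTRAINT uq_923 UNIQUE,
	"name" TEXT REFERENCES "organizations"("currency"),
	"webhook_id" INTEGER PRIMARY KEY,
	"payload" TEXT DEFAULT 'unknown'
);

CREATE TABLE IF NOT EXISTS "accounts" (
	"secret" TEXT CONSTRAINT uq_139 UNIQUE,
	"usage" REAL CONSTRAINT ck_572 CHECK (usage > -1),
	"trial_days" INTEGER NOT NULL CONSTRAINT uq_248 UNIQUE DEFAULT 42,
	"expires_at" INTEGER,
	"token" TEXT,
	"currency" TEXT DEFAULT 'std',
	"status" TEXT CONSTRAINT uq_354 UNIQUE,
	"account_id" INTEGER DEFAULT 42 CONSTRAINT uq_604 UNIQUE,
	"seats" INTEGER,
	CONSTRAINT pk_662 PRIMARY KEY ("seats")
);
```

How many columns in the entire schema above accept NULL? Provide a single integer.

invoices: 7 nullable (email, invoice_id, user_agent, expires_at, seats, limit_value, status — PK (ip) and explicit NOT NULL columns excluded).
organizations: 2 nullable (organization_id, kind — PK (currency) and explicit NOT NULL columns excluded).
api_keys: 6 nullable (api_key_id, secret, limit_value, email, name, user_agent — PK (usage) and explicit NOT NULL columns excluded).
webhooks: 4 nullable (slug, kind, name, payload — PK (webhook_id) and explicit NOT NULL columns excluded).
accounts: 7 nullable (secret, usage, expires_at, token, currency, status, account_id — PK (seats) and explicit NOT NULL columns excluded).
Total: 7 + 2 + 6 + 4 + 7 = 26.

26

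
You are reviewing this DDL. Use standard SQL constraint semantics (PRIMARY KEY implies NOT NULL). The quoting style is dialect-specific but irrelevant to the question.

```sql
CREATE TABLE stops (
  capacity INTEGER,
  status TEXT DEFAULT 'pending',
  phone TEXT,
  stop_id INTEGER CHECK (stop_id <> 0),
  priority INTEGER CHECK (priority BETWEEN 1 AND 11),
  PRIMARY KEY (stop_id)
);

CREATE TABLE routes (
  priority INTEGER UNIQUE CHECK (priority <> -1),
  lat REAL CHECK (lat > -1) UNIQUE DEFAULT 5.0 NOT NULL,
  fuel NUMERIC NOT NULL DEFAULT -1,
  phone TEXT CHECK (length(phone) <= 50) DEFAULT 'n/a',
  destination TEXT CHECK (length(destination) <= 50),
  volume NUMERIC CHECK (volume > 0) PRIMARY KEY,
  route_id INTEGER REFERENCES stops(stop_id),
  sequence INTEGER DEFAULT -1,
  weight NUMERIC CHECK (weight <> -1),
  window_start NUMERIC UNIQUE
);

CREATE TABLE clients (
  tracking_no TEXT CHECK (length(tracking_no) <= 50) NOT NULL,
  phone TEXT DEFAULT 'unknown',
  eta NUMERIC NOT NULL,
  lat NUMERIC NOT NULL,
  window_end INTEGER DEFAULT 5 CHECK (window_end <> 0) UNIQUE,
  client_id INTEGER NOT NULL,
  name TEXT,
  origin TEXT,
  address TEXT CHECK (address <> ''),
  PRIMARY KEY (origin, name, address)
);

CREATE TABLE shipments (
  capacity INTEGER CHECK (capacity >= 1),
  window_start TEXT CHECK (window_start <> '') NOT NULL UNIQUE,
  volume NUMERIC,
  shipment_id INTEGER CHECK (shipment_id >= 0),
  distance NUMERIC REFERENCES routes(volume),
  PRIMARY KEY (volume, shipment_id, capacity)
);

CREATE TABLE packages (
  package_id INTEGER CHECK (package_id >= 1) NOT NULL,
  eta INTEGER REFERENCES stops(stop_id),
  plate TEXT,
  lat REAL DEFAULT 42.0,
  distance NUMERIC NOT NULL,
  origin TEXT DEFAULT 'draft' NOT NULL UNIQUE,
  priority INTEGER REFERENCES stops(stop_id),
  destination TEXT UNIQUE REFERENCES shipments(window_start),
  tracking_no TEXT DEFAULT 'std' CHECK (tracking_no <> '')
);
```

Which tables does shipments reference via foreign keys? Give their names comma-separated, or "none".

- distance REFERENCES routes(volume).

routes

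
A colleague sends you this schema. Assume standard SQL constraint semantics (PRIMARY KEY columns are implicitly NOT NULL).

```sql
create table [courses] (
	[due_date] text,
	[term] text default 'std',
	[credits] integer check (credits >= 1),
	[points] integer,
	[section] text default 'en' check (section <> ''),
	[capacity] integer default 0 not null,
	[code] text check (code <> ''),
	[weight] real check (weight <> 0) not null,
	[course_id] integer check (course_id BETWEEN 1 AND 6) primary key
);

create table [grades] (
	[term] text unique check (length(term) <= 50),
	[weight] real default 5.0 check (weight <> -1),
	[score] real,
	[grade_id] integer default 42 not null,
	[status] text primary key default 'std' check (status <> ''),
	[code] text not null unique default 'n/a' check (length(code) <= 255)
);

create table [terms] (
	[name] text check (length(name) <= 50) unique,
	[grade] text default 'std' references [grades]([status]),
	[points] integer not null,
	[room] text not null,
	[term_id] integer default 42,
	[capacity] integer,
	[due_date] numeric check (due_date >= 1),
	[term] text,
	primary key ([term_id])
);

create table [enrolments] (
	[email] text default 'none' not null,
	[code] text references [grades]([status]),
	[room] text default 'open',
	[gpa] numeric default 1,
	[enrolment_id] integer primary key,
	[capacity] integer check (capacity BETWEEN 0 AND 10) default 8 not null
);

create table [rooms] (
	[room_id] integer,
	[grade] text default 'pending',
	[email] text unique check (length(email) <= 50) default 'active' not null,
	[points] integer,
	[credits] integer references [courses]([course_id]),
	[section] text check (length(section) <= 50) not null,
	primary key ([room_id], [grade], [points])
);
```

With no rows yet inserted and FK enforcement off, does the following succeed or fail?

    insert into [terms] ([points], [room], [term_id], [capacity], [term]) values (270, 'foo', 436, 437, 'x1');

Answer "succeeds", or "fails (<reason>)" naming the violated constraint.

NOT NULL columns: points is supplied; room is supplied; term_id is supplied.
No constraint is violated.

succeeds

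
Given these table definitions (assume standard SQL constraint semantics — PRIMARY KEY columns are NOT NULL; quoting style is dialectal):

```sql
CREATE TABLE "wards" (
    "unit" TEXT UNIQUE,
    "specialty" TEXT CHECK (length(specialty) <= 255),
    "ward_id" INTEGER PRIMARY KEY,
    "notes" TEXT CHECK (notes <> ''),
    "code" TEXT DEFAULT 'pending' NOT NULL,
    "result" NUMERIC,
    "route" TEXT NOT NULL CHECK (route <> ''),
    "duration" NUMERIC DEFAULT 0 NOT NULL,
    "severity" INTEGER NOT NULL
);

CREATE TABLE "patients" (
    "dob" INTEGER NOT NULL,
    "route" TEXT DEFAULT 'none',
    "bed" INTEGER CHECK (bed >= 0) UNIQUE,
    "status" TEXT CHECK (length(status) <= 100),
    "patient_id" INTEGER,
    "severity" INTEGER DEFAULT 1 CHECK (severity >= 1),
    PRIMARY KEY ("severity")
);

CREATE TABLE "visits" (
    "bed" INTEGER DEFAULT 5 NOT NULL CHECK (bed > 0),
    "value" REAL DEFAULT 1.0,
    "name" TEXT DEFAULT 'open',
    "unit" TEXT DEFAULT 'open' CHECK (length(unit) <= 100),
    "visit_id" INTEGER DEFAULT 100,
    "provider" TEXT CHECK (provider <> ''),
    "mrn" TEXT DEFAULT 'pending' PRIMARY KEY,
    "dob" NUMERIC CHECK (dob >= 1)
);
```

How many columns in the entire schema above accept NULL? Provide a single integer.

wards: 4 nullable (unit, specialty, notes, result — PK (ward_id) and explicit NOT NULL columns excluded).
patients: 4 nullable (route, bed, status, patient_id — PK (severity) and explicit NOT NULL columns excluded).
visits: 6 nullable (value, name, unit, visit_id, provider, dob — PK (mrn) and explicit NOT NULL columns excluded).
Total: 4 + 4 + 6 = 14.

14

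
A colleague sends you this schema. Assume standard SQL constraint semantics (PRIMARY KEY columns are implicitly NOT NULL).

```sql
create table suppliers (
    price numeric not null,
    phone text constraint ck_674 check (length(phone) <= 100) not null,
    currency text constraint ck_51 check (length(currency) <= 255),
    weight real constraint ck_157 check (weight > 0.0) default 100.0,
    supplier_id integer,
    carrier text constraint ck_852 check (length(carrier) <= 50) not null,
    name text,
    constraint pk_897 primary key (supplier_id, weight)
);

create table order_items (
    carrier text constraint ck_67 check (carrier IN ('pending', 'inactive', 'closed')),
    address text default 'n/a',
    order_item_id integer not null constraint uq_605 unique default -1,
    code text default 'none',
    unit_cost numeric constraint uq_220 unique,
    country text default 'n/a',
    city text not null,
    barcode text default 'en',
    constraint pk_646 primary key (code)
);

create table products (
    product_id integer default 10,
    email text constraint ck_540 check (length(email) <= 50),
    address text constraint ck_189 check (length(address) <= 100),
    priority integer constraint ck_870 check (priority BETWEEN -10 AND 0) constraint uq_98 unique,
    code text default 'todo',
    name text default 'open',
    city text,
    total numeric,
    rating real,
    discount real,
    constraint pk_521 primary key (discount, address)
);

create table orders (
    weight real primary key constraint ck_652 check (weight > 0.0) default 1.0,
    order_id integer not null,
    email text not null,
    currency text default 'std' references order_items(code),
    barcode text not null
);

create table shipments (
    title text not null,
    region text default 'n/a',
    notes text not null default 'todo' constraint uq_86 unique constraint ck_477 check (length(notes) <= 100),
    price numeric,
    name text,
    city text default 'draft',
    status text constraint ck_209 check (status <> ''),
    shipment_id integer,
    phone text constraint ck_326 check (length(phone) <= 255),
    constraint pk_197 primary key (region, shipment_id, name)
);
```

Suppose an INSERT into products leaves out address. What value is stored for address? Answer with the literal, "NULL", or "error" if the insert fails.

address has no DEFAULT clause.
Omitting it would insert NULL, but it is part of the PRIMARY KEY, so the INSERT fails.

error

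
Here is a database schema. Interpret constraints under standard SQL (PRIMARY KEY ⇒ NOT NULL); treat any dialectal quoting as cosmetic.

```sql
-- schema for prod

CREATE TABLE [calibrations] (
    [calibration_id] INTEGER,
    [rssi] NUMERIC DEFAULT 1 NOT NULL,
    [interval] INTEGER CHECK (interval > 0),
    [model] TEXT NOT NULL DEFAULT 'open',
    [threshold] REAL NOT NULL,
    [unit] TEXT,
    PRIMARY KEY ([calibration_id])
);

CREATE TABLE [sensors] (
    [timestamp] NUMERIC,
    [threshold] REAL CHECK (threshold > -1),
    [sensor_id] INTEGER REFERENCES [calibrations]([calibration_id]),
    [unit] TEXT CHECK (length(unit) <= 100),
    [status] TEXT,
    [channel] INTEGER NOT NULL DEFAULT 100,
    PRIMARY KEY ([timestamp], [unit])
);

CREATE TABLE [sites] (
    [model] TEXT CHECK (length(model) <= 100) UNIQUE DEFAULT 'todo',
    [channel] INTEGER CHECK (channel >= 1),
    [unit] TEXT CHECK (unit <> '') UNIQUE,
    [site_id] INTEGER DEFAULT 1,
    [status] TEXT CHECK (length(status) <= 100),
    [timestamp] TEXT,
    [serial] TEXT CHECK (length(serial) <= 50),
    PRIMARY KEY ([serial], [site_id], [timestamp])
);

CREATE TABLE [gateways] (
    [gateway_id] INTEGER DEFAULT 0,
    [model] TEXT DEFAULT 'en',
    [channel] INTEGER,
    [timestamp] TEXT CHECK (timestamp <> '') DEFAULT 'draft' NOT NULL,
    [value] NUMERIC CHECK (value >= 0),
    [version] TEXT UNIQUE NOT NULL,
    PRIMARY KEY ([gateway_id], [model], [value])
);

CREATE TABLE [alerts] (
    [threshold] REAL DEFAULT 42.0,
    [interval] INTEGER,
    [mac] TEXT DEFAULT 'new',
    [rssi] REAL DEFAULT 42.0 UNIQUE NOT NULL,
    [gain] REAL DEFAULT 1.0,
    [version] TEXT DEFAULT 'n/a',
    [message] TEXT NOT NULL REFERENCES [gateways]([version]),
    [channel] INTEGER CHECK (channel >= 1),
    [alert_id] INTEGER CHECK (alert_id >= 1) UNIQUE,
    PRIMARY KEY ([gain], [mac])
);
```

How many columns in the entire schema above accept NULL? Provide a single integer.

calibrations: 2 nullable (interval, unit — PK (calibration_id) and explicit NOT NULL columns excluded).
sensors: 3 nullable (threshold, sensor_id, status — PK (timestamp, unit) and explicit NOT NULL columns excluded).
sites: 4 nullable (model, channel, unit, status — PK (serial, site_id, timestamp) and explicit NOT NULL columns excluded).
gateways: 1 nullable (channel — PK (gateway_id, model, value) and explicit NOT NULL columns excluded).
alerts: 5 nullable (threshold, interval, version, channel, alert_id — PK (gain, mac) and explicit NOT NULL columns excluded).
Total: 2 + 3 + 4 + 1 + 5 = 15.

15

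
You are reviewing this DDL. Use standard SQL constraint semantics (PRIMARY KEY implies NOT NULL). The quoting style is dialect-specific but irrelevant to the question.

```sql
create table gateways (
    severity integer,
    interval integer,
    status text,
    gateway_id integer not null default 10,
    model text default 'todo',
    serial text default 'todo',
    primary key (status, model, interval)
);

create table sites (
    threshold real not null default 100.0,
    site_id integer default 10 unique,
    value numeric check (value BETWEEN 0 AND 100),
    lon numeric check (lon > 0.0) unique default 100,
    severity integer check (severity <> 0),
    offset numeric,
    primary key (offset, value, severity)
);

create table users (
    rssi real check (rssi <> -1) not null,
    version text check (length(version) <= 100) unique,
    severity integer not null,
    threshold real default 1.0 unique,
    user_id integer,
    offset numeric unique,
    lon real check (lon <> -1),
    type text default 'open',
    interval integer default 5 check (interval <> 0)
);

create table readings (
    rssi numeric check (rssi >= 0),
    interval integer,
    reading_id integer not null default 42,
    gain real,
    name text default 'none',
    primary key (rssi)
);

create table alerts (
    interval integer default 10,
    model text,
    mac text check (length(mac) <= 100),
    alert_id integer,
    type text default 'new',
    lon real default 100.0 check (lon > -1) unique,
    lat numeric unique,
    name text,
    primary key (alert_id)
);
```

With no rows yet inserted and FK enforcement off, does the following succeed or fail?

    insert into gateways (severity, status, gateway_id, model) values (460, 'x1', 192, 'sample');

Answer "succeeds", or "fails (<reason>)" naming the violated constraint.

interval is omitted from the column list and has no DEFAULT, so it would receive NULL.
But interval is part of the PRIMARY KEY (implied NOT NULL).

fails (NOT NULL on interval)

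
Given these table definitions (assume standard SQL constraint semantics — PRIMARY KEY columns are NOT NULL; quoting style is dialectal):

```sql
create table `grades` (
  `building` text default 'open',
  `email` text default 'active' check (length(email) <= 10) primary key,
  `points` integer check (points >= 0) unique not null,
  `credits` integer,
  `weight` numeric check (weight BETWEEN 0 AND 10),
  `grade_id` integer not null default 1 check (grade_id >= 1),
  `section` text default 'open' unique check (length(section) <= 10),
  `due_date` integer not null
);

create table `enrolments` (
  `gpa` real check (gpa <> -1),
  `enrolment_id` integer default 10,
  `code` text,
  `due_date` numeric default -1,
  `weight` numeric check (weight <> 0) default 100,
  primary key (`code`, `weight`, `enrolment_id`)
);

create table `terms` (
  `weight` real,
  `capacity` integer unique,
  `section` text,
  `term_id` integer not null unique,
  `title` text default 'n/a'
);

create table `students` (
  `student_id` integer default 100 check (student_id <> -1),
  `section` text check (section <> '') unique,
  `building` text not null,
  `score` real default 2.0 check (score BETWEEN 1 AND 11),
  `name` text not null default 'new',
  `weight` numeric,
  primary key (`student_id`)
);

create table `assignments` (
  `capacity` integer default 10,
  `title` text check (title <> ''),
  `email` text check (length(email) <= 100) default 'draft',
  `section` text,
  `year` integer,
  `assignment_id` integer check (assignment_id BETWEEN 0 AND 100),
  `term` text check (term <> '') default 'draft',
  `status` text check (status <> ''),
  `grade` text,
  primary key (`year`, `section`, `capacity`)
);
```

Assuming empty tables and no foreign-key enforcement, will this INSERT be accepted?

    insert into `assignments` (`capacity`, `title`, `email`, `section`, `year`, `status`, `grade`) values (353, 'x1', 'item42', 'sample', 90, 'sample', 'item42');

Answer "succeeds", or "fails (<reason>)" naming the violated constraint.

succeeds

NOT NULL columns: capacity is supplied; section is supplied; year is supplied.
CHECK constraints: 'x1' satisfies (title <> ''); 'item42' satisfies (length(email) <= 100); 'sample' satisfies (status <> '').
No constraint is violated.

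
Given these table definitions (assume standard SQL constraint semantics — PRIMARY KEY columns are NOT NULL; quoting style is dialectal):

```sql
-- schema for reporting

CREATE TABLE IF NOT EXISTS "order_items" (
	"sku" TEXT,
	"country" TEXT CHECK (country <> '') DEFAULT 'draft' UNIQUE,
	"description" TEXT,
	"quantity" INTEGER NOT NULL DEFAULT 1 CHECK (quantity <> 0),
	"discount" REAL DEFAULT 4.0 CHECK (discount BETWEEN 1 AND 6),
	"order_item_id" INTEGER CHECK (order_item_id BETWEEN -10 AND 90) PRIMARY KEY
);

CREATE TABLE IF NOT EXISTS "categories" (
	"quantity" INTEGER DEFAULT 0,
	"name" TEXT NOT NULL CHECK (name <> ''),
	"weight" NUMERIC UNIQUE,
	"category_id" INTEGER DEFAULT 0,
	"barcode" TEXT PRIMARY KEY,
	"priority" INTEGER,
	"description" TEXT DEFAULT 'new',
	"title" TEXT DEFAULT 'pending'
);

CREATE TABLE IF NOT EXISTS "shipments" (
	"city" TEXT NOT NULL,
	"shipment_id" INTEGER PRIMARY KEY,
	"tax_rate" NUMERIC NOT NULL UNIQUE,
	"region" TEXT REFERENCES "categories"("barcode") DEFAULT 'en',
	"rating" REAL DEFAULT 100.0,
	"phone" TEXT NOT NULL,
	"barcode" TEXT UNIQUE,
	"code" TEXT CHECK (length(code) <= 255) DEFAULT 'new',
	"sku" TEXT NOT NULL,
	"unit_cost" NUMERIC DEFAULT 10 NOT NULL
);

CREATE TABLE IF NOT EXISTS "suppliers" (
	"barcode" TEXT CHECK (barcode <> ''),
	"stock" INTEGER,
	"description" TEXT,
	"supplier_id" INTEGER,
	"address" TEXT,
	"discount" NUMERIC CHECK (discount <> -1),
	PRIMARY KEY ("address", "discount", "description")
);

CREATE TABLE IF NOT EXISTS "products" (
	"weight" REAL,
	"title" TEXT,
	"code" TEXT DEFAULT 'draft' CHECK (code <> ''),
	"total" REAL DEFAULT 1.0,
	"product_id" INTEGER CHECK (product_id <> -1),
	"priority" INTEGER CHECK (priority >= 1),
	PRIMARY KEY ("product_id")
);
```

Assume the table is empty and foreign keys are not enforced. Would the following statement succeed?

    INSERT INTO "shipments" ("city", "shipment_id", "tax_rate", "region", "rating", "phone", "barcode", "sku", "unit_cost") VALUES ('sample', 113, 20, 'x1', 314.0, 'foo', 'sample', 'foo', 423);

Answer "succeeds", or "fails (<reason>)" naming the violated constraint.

succeeds

NOT NULL columns: city is supplied; phone is supplied; shipment_id is supplied; sku is supplied; tax_rate is supplied; unit_cost is supplied.
No constraint is violated.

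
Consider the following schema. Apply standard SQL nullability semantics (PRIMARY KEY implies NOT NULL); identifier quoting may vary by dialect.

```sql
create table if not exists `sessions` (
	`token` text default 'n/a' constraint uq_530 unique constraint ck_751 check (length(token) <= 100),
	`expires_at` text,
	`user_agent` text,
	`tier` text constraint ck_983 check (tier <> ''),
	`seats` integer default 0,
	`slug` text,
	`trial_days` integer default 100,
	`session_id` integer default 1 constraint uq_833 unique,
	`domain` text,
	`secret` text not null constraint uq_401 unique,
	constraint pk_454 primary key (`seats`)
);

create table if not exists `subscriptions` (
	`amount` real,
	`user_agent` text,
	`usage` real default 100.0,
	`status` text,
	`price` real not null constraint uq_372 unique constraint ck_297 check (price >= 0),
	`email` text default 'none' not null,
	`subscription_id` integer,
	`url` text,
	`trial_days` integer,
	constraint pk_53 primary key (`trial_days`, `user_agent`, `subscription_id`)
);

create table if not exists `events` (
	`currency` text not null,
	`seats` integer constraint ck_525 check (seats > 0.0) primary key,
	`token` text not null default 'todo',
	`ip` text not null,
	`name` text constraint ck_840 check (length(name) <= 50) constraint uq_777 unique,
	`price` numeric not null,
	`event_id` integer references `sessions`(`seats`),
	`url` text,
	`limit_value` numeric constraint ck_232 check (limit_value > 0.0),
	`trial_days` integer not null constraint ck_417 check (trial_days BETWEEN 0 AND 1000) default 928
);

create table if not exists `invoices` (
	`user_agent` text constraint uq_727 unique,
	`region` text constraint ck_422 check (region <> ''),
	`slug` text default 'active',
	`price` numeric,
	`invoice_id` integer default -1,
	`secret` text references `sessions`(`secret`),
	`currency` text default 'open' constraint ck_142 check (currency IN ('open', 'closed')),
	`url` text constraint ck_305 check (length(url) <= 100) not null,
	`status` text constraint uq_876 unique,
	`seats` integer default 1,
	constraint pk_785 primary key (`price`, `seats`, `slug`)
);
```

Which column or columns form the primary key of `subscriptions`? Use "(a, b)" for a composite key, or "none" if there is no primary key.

A table-level PRIMARY KEY clause names 3 columns: trial_days, user_agent, subscription_id.
This is a composite key — the combination is unique, not each column individually.

(trial_days, user_agent, subscription_id)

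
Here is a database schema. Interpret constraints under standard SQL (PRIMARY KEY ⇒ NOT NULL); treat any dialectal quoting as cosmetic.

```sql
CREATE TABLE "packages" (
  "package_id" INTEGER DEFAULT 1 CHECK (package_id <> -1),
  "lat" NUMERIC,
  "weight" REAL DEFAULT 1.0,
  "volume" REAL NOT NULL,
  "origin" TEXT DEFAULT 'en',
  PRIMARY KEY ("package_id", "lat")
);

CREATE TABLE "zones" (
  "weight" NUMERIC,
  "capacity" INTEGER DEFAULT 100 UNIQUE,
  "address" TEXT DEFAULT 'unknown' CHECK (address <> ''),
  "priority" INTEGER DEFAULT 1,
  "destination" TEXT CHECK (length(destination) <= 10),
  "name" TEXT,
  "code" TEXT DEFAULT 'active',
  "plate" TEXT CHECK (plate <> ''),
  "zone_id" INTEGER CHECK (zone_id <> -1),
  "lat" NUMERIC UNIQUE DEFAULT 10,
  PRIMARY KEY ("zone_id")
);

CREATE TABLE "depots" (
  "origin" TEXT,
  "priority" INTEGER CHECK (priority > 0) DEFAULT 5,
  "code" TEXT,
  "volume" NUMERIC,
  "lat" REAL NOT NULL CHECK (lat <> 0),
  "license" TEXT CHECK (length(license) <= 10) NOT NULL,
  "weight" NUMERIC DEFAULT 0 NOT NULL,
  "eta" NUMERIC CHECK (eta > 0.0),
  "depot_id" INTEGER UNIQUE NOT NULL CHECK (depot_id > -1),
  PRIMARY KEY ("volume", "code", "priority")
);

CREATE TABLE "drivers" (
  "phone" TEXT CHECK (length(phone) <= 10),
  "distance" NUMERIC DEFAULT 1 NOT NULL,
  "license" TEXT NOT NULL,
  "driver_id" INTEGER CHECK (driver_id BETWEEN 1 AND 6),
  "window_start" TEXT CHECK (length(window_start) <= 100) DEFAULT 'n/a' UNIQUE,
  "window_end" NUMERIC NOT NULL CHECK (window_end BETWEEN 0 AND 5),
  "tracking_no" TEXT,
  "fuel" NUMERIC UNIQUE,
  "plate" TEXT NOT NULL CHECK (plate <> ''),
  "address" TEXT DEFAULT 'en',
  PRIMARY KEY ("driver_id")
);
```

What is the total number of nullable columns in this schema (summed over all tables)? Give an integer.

packages: 2 nullable (weight, origin — PK (package_id, lat) and explicit NOT NULL columns excluded).
zones: 9 nullable (weight, capacity, address, priority, destination, name, code, plate, lat — PK (zone_id) and explicit NOT NULL columns excluded).
depots: 2 nullable (origin, eta — PK (volume, code, priority) and explicit NOT NULL columns excluded).
drivers: 5 nullable (phone, window_start, tracking_no, fuel, address — PK (driver_id) and explicit NOT NULL columns excluded).
Total: 2 + 9 + 2 + 5 = 18.

18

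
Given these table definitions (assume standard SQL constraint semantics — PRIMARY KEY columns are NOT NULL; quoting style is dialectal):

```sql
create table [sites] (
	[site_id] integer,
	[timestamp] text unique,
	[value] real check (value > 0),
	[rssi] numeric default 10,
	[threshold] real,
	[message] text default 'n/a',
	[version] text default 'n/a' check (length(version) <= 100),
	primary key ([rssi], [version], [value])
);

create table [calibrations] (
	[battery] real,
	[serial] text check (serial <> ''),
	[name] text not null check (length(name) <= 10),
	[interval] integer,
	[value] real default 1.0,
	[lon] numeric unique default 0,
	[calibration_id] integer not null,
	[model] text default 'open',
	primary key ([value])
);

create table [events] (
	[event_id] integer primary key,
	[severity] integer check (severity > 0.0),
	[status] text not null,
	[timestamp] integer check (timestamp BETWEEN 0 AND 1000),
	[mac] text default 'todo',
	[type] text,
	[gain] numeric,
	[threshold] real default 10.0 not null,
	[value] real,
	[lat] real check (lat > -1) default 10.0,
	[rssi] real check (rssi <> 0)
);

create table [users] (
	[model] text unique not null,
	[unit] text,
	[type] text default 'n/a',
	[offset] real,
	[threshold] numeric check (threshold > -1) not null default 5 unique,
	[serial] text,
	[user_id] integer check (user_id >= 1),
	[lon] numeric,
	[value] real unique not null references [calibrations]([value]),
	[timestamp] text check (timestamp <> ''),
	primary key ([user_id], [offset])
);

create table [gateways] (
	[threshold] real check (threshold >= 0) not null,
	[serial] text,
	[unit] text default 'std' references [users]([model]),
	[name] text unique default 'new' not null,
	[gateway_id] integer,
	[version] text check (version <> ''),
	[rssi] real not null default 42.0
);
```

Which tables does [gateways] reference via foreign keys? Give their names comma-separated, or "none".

users

- unit REFERENCES users(model).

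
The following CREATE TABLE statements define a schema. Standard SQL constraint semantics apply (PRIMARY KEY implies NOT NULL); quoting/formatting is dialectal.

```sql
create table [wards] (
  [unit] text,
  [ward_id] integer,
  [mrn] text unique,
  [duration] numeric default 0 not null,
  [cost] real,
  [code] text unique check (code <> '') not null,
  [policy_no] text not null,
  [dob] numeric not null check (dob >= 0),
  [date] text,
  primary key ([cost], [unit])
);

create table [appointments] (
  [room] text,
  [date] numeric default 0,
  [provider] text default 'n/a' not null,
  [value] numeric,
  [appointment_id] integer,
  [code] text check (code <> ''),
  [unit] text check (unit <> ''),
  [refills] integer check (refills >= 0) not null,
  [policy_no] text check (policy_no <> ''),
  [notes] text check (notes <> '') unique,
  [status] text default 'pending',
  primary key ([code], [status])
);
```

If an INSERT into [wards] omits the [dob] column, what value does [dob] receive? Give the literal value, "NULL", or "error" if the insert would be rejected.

error

dob has no DEFAULT clause.
Omitting it would insert NULL, but it is declared NOT NULL, so the INSERT fails.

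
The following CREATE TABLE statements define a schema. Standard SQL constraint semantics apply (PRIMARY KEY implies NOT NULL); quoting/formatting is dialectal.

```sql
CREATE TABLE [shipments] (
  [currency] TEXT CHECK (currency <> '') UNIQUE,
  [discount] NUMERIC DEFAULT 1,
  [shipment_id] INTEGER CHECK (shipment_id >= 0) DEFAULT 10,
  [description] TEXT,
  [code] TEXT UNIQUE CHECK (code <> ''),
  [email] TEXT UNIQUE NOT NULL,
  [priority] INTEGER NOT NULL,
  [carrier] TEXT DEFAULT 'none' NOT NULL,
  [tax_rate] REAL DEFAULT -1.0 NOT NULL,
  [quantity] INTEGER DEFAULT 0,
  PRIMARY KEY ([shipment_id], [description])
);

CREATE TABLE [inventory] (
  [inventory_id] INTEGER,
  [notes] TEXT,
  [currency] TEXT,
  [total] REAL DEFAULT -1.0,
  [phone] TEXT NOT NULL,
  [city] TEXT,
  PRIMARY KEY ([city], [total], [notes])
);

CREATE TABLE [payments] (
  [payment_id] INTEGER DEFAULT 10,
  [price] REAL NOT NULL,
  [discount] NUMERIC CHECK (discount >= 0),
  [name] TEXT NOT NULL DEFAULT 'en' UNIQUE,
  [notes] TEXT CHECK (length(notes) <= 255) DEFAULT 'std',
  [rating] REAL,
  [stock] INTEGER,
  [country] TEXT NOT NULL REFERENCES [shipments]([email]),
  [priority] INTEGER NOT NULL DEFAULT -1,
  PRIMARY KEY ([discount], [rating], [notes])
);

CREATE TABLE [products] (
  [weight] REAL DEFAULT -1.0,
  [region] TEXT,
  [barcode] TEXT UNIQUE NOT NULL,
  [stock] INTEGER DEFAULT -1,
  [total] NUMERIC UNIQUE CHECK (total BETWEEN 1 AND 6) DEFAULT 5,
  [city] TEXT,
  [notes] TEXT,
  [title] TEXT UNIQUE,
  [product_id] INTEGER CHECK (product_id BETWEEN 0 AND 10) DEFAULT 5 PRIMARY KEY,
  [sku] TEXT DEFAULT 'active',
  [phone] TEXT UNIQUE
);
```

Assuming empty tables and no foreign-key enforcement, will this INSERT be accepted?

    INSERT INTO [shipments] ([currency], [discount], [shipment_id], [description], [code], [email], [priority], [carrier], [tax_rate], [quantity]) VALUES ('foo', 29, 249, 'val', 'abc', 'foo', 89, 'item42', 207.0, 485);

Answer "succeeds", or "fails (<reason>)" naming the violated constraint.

succeeds

NOT NULL columns: carrier is supplied; description is supplied; email is supplied; priority is supplied; shipment_id is supplied; tax_rate is supplied.
CHECK constraints: 'foo' satisfies (currency <> ''); 249 satisfies (shipment_id >= 0); 'abc' satisfies (code <> '').
No constraint is violated.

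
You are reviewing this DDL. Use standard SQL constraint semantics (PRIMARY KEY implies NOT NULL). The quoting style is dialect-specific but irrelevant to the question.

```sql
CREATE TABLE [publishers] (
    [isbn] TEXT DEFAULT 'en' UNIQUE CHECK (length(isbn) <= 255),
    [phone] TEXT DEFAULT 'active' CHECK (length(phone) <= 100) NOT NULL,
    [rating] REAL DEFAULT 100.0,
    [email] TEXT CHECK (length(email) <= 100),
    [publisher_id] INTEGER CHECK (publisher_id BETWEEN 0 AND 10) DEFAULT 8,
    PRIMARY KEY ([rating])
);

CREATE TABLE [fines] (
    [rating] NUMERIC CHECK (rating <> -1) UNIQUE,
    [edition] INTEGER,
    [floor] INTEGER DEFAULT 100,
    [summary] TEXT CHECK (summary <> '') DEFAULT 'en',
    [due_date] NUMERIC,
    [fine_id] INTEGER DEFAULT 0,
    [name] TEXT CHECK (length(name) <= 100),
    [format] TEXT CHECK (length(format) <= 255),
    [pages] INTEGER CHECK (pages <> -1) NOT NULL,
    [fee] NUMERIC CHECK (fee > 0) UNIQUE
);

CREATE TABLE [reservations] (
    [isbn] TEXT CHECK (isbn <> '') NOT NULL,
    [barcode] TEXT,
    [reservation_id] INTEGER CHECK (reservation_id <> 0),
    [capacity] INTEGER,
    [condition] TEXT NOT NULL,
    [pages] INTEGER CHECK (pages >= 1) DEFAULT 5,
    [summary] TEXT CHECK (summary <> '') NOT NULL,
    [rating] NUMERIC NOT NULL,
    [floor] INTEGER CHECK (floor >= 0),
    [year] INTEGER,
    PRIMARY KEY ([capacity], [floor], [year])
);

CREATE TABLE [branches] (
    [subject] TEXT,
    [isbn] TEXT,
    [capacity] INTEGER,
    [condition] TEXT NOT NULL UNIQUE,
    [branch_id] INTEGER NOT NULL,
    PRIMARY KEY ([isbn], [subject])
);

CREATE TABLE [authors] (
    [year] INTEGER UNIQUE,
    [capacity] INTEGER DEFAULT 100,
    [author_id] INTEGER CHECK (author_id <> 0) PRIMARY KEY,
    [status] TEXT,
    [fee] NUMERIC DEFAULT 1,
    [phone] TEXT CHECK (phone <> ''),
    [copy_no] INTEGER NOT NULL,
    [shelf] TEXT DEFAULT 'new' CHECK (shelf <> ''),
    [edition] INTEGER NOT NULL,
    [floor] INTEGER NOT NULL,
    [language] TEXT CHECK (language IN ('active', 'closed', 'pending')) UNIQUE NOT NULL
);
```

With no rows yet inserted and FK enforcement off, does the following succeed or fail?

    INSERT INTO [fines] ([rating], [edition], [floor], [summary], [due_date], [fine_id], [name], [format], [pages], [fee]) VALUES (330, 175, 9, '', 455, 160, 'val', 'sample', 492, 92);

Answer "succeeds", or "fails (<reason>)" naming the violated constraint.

The value '' for summary violates CHECK (summary <> '').

fails (CHECK on summary)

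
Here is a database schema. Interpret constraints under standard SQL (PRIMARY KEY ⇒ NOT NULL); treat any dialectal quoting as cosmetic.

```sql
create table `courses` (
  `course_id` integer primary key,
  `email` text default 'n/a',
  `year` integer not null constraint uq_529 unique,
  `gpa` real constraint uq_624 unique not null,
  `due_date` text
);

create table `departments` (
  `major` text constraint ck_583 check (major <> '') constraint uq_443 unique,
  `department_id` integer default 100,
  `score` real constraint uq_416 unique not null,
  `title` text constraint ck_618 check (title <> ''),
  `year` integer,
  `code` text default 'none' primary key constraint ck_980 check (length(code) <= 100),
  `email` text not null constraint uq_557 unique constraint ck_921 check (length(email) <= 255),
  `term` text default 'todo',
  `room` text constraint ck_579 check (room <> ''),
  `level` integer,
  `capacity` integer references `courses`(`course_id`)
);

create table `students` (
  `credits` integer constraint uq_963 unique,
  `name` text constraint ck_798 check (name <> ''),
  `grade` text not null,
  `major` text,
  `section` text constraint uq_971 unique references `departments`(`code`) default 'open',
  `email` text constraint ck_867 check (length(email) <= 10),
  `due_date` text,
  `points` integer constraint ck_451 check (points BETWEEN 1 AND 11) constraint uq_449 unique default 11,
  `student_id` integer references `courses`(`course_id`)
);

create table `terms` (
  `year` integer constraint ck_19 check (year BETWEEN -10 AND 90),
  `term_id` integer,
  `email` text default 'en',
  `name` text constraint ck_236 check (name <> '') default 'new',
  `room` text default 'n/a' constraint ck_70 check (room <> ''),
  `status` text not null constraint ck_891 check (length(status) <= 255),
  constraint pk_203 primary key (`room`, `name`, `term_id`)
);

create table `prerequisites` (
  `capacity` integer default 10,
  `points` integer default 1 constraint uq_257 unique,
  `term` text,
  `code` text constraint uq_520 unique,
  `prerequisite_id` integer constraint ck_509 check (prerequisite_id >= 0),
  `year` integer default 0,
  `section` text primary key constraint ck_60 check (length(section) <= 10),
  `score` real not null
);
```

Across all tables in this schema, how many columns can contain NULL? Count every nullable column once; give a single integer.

26

courses: 2 nullable (email, due_date — PK (course_id) and explicit NOT NULL columns excluded).
departments: 8 nullable (major, department_id, title, year, term, room, level, capacity — PK (code) and explicit NOT NULL columns excluded).
students: 8 nullable (credits, name, major, section, email, due_date, points, student_id — PK none and explicit NOT NULL columns excluded).
terms: 2 nullable (year, email — PK (room, name, term_id) and explicit NOT NULL columns excluded).
prerequisites: 6 nullable (capacity, points, term, code, prerequisite_id, year — PK (section) and explicit NOT NULL columns excluded).
Total: 2 + 8 + 8 + 2 + 6 = 26.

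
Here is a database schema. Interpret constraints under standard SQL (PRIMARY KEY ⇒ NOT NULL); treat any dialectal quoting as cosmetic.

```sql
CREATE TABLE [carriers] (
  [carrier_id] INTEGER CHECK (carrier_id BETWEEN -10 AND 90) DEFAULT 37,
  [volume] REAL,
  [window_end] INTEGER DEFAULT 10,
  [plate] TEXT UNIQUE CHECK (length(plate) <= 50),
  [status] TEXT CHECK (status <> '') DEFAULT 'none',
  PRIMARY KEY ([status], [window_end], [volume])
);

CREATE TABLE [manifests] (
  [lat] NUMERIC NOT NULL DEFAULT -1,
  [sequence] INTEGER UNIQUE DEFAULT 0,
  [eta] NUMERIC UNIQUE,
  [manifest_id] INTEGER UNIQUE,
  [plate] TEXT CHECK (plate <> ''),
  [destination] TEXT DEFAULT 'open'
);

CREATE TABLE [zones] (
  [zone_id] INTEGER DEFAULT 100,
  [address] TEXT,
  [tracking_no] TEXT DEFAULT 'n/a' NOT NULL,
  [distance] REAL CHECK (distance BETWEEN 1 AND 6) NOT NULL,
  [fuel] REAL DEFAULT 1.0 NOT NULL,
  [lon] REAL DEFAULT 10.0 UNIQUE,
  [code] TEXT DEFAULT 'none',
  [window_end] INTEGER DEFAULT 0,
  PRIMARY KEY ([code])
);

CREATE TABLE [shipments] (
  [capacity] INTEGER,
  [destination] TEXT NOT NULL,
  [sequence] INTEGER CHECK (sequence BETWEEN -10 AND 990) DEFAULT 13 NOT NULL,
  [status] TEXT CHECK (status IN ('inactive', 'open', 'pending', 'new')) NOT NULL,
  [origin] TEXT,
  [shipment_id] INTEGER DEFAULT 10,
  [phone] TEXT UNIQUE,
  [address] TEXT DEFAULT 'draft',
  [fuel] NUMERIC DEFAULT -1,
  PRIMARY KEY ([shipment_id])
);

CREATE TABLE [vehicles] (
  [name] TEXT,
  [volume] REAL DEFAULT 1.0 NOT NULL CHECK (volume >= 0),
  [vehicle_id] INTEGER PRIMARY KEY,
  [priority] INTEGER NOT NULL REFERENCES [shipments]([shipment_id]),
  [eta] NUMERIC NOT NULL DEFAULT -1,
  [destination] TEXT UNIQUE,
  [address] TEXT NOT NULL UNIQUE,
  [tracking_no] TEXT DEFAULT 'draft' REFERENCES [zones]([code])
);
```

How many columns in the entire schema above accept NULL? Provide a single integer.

carriers: 2 nullable (carrier_id, plate — PK (status, window_end, volume) and explicit NOT NULL columns excluded).
manifests: 5 nullable (sequence, eta, manifest_id, plate, destination — PK none and explicit NOT NULL columns excluded).
zones: 4 nullable (zone_id, address, lon, window_end — PK (code) and explicit NOT NULL columns excluded).
shipments: 5 nullable (capacity, origin, phone, address, fuel — PK (shipment_id) and explicit NOT NULL columns excluded).
vehicles: 3 nullable (name, destination, tracking_no — PK (vehicle_id) and explicit NOT NULL columns excluded).
Total: 2 + 5 + 4 + 5 + 3 = 19.

19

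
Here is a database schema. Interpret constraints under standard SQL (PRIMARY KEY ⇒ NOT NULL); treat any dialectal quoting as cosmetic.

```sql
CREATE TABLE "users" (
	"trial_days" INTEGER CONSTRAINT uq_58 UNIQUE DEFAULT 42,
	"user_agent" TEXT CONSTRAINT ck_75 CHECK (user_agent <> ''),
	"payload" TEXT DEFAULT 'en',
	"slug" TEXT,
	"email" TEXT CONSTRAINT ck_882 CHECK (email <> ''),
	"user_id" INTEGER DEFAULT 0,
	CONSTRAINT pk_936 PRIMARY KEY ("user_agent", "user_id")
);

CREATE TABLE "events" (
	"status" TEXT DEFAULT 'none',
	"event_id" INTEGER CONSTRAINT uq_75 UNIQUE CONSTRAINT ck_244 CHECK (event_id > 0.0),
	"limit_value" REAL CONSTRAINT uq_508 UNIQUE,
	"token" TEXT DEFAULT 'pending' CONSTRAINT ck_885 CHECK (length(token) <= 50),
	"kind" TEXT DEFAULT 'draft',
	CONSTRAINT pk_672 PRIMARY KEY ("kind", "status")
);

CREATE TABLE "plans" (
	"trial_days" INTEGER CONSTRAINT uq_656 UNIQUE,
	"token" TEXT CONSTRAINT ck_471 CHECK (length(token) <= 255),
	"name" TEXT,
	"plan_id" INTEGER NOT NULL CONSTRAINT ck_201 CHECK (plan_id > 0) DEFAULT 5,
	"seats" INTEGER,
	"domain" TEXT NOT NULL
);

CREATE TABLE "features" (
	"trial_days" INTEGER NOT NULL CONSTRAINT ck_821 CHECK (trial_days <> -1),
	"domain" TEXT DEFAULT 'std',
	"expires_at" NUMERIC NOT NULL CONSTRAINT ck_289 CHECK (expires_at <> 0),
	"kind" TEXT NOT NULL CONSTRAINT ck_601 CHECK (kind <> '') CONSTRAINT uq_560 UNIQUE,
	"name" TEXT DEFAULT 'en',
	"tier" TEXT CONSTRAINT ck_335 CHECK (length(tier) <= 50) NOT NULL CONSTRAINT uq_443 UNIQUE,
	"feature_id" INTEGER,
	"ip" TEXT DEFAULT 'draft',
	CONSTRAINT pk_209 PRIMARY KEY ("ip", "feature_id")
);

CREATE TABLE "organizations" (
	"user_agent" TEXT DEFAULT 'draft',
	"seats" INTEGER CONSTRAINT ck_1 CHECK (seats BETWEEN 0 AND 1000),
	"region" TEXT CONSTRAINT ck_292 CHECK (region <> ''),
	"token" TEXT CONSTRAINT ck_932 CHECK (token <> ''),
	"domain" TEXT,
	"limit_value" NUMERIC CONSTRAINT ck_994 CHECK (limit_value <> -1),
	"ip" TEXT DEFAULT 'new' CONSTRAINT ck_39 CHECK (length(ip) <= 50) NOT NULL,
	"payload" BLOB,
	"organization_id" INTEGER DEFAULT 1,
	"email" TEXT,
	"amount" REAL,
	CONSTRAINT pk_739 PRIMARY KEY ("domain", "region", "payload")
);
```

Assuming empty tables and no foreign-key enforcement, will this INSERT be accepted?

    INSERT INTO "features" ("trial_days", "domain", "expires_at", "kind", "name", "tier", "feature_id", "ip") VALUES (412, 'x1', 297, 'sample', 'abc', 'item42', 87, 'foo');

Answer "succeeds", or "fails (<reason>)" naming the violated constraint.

succeeds

NOT NULL columns: expires_at is supplied; feature_id is supplied; ip is supplied; kind is supplied; tier is supplied; trial_days is supplied.
CHECK constraints: 412 satisfies (trial_days <> -1); 297 satisfies (expires_at <> 0); 'sample' satisfies (kind <> ''); 'item42' satisfies (length(tier) <= 50).
No constraint is violated.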